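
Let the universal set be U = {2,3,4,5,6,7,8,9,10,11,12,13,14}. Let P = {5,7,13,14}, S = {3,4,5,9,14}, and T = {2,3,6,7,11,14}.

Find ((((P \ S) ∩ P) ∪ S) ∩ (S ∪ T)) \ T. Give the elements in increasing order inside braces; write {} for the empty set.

{4,5,9}

P \ S = {7,13}
(P \ S) ∩ P = {7,13}
((P \ S) ∩ P) ∪ S = {3,4,5,7,9,13,14}
S ∪ T = {2,3,4,5,6,7,9,11,14}
(((P \ S) ∩ P) ∪ S) ∩ (S ∪ T) = {3,4,5,7,9,14}
((((P \ S) ∩ P) ∪ S) ∩ (S ∪ T)) \ T = {4,5,9}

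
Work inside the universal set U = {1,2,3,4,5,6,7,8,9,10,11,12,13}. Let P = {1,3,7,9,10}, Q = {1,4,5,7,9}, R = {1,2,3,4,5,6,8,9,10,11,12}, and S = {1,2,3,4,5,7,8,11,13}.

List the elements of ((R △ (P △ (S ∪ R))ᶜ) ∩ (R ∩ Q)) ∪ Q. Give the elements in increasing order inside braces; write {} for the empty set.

S ∪ R = {1,2,3,4,5,6,7,8,9,10,11,12,13}
P △ (S ∪ R) = {2,4,5,6,8,11,12,13}
(P △ (S ∪ R))ᶜ = {1,3,7,9,10}
R △ (P △ (S ∪ R))ᶜ = {2,4,5,6,7,8,11,12}
R ∩ Q = {1,4,5,9}
(R △ (P △ (S ∪ R))ᶜ) ∩ (R ∩ Q) = {4,5}
((R △ (P △ (S ∪ R))ᶜ) ∩ (R ∩ Q)) ∪ Q = {1,4,5,7,9}

{1,4,5,7,9}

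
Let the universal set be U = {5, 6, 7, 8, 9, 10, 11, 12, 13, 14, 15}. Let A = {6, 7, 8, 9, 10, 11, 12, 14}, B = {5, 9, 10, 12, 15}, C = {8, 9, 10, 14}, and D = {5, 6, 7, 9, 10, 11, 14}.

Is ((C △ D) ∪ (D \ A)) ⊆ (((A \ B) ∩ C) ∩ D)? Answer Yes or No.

C △ D = {5, 6, 7, 8, 11}
D \ A = {5}
(C △ D) ∪ (D \ A) = {5, 6, 7, 8, 11}
A \ B = {6, 7, 8, 11, 14}
(A \ B) ∩ C = {8, 14}
((A \ B) ∩ C) ∩ D = {14}
5 ∈ (C △ D) ∪ (D \ A) but 5 ∉ ((A \ B) ∩ C) ∩ D, so the inclusion fails.

No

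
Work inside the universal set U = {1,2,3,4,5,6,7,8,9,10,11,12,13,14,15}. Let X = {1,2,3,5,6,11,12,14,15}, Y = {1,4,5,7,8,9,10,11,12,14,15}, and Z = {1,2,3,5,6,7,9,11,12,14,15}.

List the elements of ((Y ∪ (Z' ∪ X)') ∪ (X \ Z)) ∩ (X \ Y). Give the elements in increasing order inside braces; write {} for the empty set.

Z' = {4,8,10,13}
Z' ∪ X = {1,2,3,4,5,6,8,10,11,12,13,14,15}
(Z' ∪ X)' = {7,9}
Y ∪ (Z' ∪ X)' = {1,4,5,7,8,9,10,11,12,14,15}
X \ Z = {}
(Y ∪ (Z' ∪ X)') ∪ (X \ Z) = {1,4,5,7,8,9,10,11,12,14,15}
X \ Y = {2,3,6}
((Y ∪ (Z' ∪ X)') ∪ (X \ Z)) ∩ (X \ Y) = {}

{}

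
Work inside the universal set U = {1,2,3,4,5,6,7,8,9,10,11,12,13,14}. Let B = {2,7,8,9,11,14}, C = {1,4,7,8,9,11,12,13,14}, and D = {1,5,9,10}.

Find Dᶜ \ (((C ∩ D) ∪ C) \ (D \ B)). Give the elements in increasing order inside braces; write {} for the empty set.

Dᶜ = {2,3,4,6,7,8,11,12,13,14}
C ∩ D = {1,9}
(C ∩ D) ∪ C = {1,4,7,8,9,11,12,13,14}
D \ B = {1,5,10}
((C ∩ D) ∪ C) \ (D \ B) = {4,7,8,9,11,12,13,14}
Dᶜ \ (((C ∩ D) ∪ C) \ (D \ B)) = {2,3,6}

{2,3,6}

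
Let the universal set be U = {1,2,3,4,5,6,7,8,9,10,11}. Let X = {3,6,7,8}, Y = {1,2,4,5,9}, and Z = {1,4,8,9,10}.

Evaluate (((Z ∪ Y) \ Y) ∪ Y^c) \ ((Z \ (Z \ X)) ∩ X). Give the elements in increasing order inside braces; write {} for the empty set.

Z ∪ Y = {1,2,4,5,8,9,10}
(Z ∪ Y) \ Y = {8,10}
Y^c = {3,6,7,8,10,11}
((Z ∪ Y) \ Y) ∪ Y^c = {3,6,7,8,10,11}
Z \ X = {1,4,9,10}
Z \ (Z \ X) = {8}
(Z \ (Z \ X)) ∩ X = {8}
(((Z ∪ Y) \ Y) ∪ Y^c) \ ((Z \ (Z \ X)) ∩ X) = {3,6,7,10,11}

{3,6,7,10,11}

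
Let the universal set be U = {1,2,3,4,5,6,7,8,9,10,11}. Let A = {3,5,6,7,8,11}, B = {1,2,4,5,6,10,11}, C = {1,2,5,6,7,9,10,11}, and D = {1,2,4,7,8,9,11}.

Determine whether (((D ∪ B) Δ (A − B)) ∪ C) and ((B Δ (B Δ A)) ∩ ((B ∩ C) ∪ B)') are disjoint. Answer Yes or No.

No

D ∪ B = {1,2,4,5,6,7,8,9,10,11}
A − B = {3,7,8}
(D ∪ B) Δ (A − B) = {1,2,3,4,5,6,9,10,11}
((D ∪ B) Δ (A − B)) ∪ C = {1,2,3,4,5,6,7,9,10,11}
B Δ A = {1,2,3,4,7,8,10}
B Δ (B Δ A) = {3,5,6,7,8,11}
B ∩ C = {1,2,5,6,10,11}
(B ∩ C) ∪ B = {1,2,4,5,6,10,11}
((B ∩ C) ∪ B)' = {3,7,8,9}
(B Δ (B Δ A)) ∩ ((B ∩ C) ∪ B)' = {3,7,8}
3 lies in both, so they are not disjoint.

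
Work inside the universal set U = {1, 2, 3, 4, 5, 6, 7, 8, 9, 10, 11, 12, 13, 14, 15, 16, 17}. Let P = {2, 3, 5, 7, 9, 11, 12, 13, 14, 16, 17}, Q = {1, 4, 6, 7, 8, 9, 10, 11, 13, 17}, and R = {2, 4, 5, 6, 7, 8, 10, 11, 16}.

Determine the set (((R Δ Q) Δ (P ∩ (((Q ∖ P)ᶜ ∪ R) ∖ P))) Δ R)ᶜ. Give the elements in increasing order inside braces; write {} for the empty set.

R Δ Q = {1, 2, 5, 9, 13, 16, 17}
Q ∖ P = {1, 4, 6, 8, 10}
(Q ∖ P)ᶜ = {2, 3, 5, 7, 9, 11, 12, 13, 14, 15, 16, 17}
(Q ∖ P)ᶜ ∪ R = {2, 3, 4, 5, 6, 7, 8, 9, 10, 11, 12, 13, 14, 15, 16, 17}
((Q ∖ P)ᶜ ∪ R) ∖ P = {4, 6, 8, 10, 15}
P ∩ (((Q ∖ P)ᶜ ∪ R) ∖ P) = {}
(R Δ Q) Δ (P ∩ (((Q ∖ P)ᶜ ∪ R) ∖ P)) = {1, 2, 5, 9, 13, 16, 17}
((R Δ Q) Δ (P ∩ (((Q ∖ P)ᶜ ∪ R) ∖ P))) Δ R = {1, 4, 6, 7, 8, 9, 10, 11, 13, 17}
(((R Δ Q) Δ (P ∩ (((Q ∖ P)ᶜ ∪ R) ∖ P))) Δ R)ᶜ = {2, 3, 5, 12, 14, 15, 16}

{2, 3, 5, 12, 14, 15, 16}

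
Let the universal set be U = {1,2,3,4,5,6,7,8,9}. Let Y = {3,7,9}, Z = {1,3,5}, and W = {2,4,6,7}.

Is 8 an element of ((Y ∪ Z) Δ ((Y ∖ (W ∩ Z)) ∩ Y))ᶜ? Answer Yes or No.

Yes

8 ∉ Y and 8 ∉ Z, so 8 ∉ Y ∪ Z
8 ∉ W and 8 ∉ Z, so 8 ∉ W ∩ Z
8 ∉ Y and 8 ∉ (W ∩ Z), so 8 ∉ Y ∖ (W ∩ Z)
8 ∉ (Y ∖ (W ∩ Z)) and 8 ∉ Y, so 8 ∉ (Y ∖ (W ∩ Z)) ∩ Y
8 ∉ (Y ∪ Z) and 8 ∉ ((Y ∖ (W ∩ Z)) ∩ Y), so 8 ∉ (Y ∪ Z) Δ ((Y ∖ (W ∩ Z)) ∩ Y)
8 ∈ ((Y ∪ Z) Δ ((Y ∖ (W ∩ Z)) ∩ Y))ᶜ since 8 ∉ ((Y ∪ Z) Δ ((Y ∖ (W ∩ Z)) ∩ Y))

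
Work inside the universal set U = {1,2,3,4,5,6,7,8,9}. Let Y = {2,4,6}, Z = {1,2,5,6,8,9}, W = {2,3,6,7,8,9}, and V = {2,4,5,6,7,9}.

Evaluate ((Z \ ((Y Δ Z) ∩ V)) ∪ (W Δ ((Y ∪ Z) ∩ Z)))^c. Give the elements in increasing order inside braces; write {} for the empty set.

{4,9}

Y Δ Z = {1,4,5,8,9}
(Y Δ Z) ∩ V = {4,5,9}
Z \ ((Y Δ Z) ∩ V) = {1,2,6,8}
Y ∪ Z = {1,2,4,5,6,8,9}
(Y ∪ Z) ∩ Z = {1,2,5,6,8,9}
W Δ ((Y ∪ Z) ∩ Z) = {1,3,5,7}
(Z \ ((Y Δ Z) ∩ V)) ∪ (W Δ ((Y ∪ Z) ∩ Z)) = {1,2,3,5,6,7,8}
((Z \ ((Y Δ Z) ∩ V)) ∪ (W Δ ((Y ∪ Z) ∩ Z)))^c = {4,9}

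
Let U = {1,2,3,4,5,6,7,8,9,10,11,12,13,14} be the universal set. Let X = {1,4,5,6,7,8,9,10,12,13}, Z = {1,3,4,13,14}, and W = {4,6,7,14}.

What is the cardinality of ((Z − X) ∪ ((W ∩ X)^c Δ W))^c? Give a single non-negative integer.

0

Z − X = {3,14}
W ∩ X = {4,6,7}
(W ∩ X)^c = {1,2,3,5,8,9,10,11,12,13,14}
(W ∩ X)^c Δ W = {1,2,3,4,5,6,7,8,9,10,11,12,13}
(Z − X) ∪ ((W ∩ X)^c Δ W) = {1,2,3,4,5,6,7,8,9,10,11,12,13,14}
((Z − X) ∪ ((W ∩ X)^c Δ W))^c = {}
|((Z − X) ∪ ((W ∩ X)^c Δ W))^c| = 0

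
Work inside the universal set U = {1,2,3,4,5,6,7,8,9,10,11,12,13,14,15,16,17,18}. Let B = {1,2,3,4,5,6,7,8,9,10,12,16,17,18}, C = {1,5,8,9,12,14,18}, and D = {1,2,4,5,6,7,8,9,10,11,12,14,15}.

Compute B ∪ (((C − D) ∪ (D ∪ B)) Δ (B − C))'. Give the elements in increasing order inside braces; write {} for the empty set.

{1,2,3,4,5,6,7,8,9,10,12,13,16,17,18}

C − D = {18}
D ∪ B = {1,2,3,4,5,6,7,8,9,10,11,12,14,15,16,17,18}
(C − D) ∪ (D ∪ B) = {1,2,3,4,5,6,7,8,9,10,11,12,14,15,16,17,18}
B − C = {2,3,4,6,7,10,16,17}
((C − D) ∪ (D ∪ B)) Δ (B − C) = {1,5,8,9,11,12,14,15,18}
(((C − D) ∪ (D ∪ B)) Δ (B − C))' = {2,3,4,6,7,10,13,16,17}
B ∪ (((C − D) ∪ (D ∪ B)) Δ (B − C))' = {1,2,3,4,5,6,7,8,9,10,12,13,16,17,18}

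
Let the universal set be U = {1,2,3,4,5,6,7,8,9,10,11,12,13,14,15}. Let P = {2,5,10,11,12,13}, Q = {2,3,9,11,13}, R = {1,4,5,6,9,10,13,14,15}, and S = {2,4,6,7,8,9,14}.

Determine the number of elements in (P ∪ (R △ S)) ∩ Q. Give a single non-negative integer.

3

R △ S = {1,2,5,7,8,10,13,15}
P ∪ (R △ S) = {1,2,5,7,8,10,11,12,13,15}
(P ∪ (R △ S)) ∩ Q = {2,11,13}
|(P ∪ (R △ S)) ∩ Q| = 3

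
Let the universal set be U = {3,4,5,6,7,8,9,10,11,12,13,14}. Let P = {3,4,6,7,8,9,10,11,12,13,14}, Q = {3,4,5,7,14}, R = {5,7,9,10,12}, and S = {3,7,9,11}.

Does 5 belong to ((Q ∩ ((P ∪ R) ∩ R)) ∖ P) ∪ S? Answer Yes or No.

5 ∉ P and 5 ∈ R, so 5 ∈ P ∪ R
5 ∈ (P ∪ R) and 5 ∈ R, so 5 ∈ (P ∪ R) ∩ R
5 ∈ Q and 5 ∈ ((P ∪ R) ∩ R), so 5 ∈ Q ∩ ((P ∪ R) ∩ R)
5 ∈ (Q ∩ ((P ∪ R) ∩ R)) and 5 ∉ P, so 5 ∈ (Q ∩ ((P ∪ R) ∩ R)) ∖ P
5 ∈ ((Q ∩ ((P ∪ R) ∩ R)) ∖ P) and 5 ∉ S, so 5 ∈ ((Q ∩ ((P ∪ R) ∩ R)) ∖ P) ∪ S

Yes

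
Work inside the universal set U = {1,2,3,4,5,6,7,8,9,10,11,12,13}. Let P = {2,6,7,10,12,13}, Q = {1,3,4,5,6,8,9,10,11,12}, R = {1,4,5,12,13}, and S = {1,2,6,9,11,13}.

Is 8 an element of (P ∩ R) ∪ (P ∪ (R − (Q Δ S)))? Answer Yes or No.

No

8 ∉ P and 8 ∉ R, so 8 ∉ P ∩ R
8 ∈ Q and 8 ∉ S, so 8 ∈ Q Δ S
8 ∉ R and 8 ∈ (Q Δ S), so 8 ∉ R − (Q Δ S)
8 ∉ P and 8 ∉ (R − (Q Δ S)), so 8 ∉ P ∪ (R − (Q Δ S))
8 ∉ (P ∩ R) and 8 ∉ (P ∪ (R − (Q Δ S))), so 8 ∉ (P ∩ R) ∪ (P ∪ (R − (Q Δ S)))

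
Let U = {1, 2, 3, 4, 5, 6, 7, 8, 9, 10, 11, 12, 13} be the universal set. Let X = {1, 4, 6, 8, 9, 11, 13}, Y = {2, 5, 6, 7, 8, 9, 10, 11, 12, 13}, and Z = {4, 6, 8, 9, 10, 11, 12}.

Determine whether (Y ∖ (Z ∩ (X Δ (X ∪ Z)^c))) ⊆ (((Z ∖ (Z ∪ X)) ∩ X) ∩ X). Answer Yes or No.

X ∪ Z = {1, 4, 6, 8, 9, 10, 11, 12, 13}
(X ∪ Z)^c = {2, 3, 5, 7}
X Δ (X ∪ Z)^c = {1, 2, 3, 4, 5, 6, 7, 8, 9, 11, 13}
Z ∩ (X Δ (X ∪ Z)^c) = {4, 6, 8, 9, 11}
Y ∖ (Z ∩ (X Δ (X ∪ Z)^c)) = {2, 5, 7, 10, 12, 13}
Z ∪ X = {1, 4, 6, 8, 9, 10, 11, 12, 13}
Z ∖ (Z ∪ X) = {}
(Z ∖ (Z ∪ X)) ∩ X = {}
((Z ∖ (Z ∪ X)) ∩ X) ∩ X = {}
2 ∈ Y ∖ (Z ∩ (X Δ (X ∪ Z)^c)) but 2 ∉ ((Z ∖ (Z ∪ X)) ∩ X) ∩ X, so the inclusion fails.

No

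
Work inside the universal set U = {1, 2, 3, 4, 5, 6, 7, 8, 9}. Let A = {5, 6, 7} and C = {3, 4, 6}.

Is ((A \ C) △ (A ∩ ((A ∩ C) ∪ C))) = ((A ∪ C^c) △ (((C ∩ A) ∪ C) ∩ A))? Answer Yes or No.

A \ C = {5, 7}
A ∩ C = {6}
(A ∩ C) ∪ C = {3, 4, 6}
A ∩ ((A ∩ C) ∪ C) = {6}
(A \ C) △ (A ∩ ((A ∩ C) ∪ C)) = {5, 6, 7}
C^c = {1, 2, 5, 7, 8, 9}
A ∪ C^c = {1, 2, 5, 6, 7, 8, 9}
C ∩ A = {6}
(C ∩ A) ∪ C = {3, 4, 6}
((C ∩ A) ∪ C) ∩ A = {6}
(A ∪ C^c) △ (((C ∩ A) ∪ C) ∩ A) = {1, 2, 5, 7, 8, 9}
1 ∈ (A ∪ C^c) △ (((C ∩ A) ∪ C) ∩ A) but 1 ∉ (A \ C) △ (A ∩ ((A ∩ C) ∪ C)), so they differ.

No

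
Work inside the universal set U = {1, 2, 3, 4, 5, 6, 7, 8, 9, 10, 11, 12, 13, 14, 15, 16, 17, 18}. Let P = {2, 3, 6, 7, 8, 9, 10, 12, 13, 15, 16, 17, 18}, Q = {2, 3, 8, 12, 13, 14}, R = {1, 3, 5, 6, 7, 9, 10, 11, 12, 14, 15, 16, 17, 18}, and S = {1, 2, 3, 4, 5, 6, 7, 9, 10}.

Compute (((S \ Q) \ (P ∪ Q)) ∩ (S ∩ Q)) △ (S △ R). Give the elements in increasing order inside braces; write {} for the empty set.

{2, 4, 11, 12, 14, 15, 16, 17, 18}

S \ Q = {1, 4, 5, 6, 7, 9, 10}
P ∪ Q = {2, 3, 6, 7, 8, 9, 10, 12, 13, 14, 15, 16, 17, 18}
(S \ Q) \ (P ∪ Q) = {1, 4, 5}
S ∩ Q = {2, 3}
((S \ Q) \ (P ∪ Q)) ∩ (S ∩ Q) = {}
S △ R = {2, 4, 11, 12, 14, 15, 16, 17, 18}
(((S \ Q) \ (P ∪ Q)) ∩ (S ∩ Q)) △ (S △ R) = {2, 4, 11, 12, 14, 15, 16, 17, 18}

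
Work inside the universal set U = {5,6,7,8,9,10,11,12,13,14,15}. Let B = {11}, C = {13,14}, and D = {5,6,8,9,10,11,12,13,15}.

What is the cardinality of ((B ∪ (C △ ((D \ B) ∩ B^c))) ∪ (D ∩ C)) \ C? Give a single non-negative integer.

8

D \ B = {5,6,8,9,10,12,13,15}
B^c = {5,6,7,8,9,10,12,13,14,15}
(D \ B) ∩ B^c = {5,6,8,9,10,12,13,15}
C △ ((D \ B) ∩ B^c) = {5,6,8,9,10,12,14,15}
B ∪ (C △ ((D \ B) ∩ B^c)) = {5,6,8,9,10,11,12,14,15}
D ∩ C = {13}
(B ∪ (C △ ((D \ B) ∩ B^c))) ∪ (D ∩ C) = {5,6,8,9,10,11,12,13,14,15}
((B ∪ (C △ ((D \ B) ∩ B^c))) ∪ (D ∩ C)) \ C = {5,6,8,9,10,11,12,15}
|((B ∪ (C △ ((D \ B) ∩ B^c))) ∪ (D ∩ C)) \ C| = 8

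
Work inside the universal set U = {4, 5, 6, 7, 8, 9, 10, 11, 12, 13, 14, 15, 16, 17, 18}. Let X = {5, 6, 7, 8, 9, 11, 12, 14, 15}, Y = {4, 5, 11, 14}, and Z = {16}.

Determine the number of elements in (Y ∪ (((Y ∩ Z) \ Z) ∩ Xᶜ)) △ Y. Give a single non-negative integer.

0

Y ∩ Z = {}
(Y ∩ Z) \ Z = {}
Xᶜ = {4, 10, 13, 16, 17, 18}
((Y ∩ Z) \ Z) ∩ Xᶜ = {}
Y ∪ (((Y ∩ Z) \ Z) ∩ Xᶜ) = {4, 5, 11, 14}
(Y ∪ (((Y ∩ Z) \ Z) ∩ Xᶜ)) △ Y = {}
|(Y ∪ (((Y ∩ Z) \ Z) ∩ Xᶜ)) △ Y| = 0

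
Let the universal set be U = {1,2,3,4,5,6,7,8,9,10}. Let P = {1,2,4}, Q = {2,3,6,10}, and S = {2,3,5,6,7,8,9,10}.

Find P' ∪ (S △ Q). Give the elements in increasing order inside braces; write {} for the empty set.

P' = {3,5,6,7,8,9,10}
S △ Q = {5,7,8,9}
P' ∪ (S △ Q) = {3,5,6,7,8,9,10}

{3,5,6,7,8,9,10}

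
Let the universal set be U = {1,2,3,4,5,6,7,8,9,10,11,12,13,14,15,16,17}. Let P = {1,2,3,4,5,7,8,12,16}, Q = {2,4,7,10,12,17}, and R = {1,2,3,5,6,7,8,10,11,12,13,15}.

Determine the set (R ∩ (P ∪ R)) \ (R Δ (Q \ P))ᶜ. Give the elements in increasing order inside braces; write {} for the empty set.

{1,2,3,5,6,7,8,11,12,13,15}

P ∪ R = {1,2,3,4,5,6,7,8,10,11,12,13,15,16}
R ∩ (P ∪ R) = {1,2,3,5,6,7,8,10,11,12,13,15}
Q \ P = {10,17}
R Δ (Q \ P) = {1,2,3,5,6,7,8,11,12,13,15,17}
(R Δ (Q \ P))ᶜ = {4,9,10,14,16}
(R ∩ (P ∪ R)) \ (R Δ (Q \ P))ᶜ = {1,2,3,5,6,7,8,11,12,13,15}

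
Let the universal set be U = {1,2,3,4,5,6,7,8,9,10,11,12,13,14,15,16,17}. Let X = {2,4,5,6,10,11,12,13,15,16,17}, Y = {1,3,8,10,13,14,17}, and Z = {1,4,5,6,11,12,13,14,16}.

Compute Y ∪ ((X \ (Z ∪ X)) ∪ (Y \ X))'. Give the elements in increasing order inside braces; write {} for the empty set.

Z ∪ X = {1,2,4,5,6,10,11,12,13,14,15,16,17}
X \ (Z ∪ X) = {}
Y \ X = {1,3,8,14}
(X \ (Z ∪ X)) ∪ (Y \ X) = {1,3,8,14}
((X \ (Z ∪ X)) ∪ (Y \ X))' = {2,4,5,6,7,9,10,11,12,13,15,16,17}
Y ∪ ((X \ (Z ∪ X)) ∪ (Y \ X))' = {1,2,3,4,5,6,7,8,9,10,11,12,13,14,15,16,17}

{1,2,3,4,5,6,7,8,9,10,11,12,13,14,15,16,17}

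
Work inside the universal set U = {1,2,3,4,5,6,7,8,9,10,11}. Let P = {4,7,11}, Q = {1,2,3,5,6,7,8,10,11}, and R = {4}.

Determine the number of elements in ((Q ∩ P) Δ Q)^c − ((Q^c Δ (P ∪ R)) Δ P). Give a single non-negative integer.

2

Q ∩ P = {7,11}
(Q ∩ P) Δ Q = {1,2,3,5,6,8,10}
((Q ∩ P) Δ Q)^c = {4,7,9,11}
Q^c = {4,9}
P ∪ R = {4,7,11}
Q^c Δ (P ∪ R) = {7,9,11}
(Q^c Δ (P ∪ R)) Δ P = {4,9}
((Q ∩ P) Δ Q)^c − ((Q^c Δ (P ∪ R)) Δ P) = {7,11}
|((Q ∩ P) Δ Q)^c − ((Q^c Δ (P ∪ R)) Δ P)| = 2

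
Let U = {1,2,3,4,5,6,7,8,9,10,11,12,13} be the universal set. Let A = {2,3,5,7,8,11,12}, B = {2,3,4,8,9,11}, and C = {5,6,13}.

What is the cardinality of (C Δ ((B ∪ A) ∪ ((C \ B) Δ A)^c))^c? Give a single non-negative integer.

1

B ∪ A = {2,3,4,5,7,8,9,11,12}
C \ B = {5,6,13}
(C \ B) Δ A = {2,3,6,7,8,11,12,13}
((C \ B) Δ A)^c = {1,4,5,9,10}
(B ∪ A) ∪ ((C \ B) Δ A)^c = {1,2,3,4,5,7,8,9,10,11,12}
C Δ ((B ∪ A) ∪ ((C \ B) Δ A)^c) = {1,2,3,4,6,7,8,9,10,11,12,13}
(C Δ ((B ∪ A) ∪ ((C \ B) Δ A)^c))^c = {5}
|(C Δ ((B ∪ A) ∪ ((C \ B) Δ A)^c))^c| = 1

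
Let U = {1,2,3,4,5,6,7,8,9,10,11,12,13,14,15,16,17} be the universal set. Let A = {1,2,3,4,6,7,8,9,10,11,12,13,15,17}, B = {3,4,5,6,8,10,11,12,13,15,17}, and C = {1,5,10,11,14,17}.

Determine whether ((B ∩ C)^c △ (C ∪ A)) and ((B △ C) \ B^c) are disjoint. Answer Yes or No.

B ∩ C = {5,10,11,17}
(B ∩ C)^c = {1,2,3,4,6,7,8,9,12,13,14,15,16}
C ∪ A = {1,2,3,4,5,6,7,8,9,10,11,12,13,14,15,17}
(B ∩ C)^c △ (C ∪ A) = {5,10,11,16,17}
B △ C = {1,3,4,6,8,12,13,14,15}
B^c = {1,2,7,9,14,16}
(B △ C) \ B^c = {3,4,6,8,12,13,15}
{5,10,11,16,17} and {3,4,6,8,12,13,15} share no elements.

Yes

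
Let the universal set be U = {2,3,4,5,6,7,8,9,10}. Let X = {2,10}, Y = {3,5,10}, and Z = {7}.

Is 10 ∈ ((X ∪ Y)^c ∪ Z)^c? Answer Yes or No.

Yes

10 ∈ X and 10 ∈ Y, so 10 ∈ X ∪ Y
10 ∉ (X ∪ Y)^c since 10 ∈ (X ∪ Y)
10 ∉ (X ∪ Y)^c and 10 ∉ Z, so 10 ∉ (X ∪ Y)^c ∪ Z
10 ∈ ((X ∪ Y)^c ∪ Z)^c since 10 ∉ ((X ∪ Y)^c ∪ Z)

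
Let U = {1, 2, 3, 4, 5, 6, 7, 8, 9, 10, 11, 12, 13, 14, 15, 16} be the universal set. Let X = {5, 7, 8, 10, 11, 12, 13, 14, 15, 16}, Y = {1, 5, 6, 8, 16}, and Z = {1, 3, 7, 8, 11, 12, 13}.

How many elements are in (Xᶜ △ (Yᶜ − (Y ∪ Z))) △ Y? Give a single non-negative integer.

Xᶜ = {1, 2, 3, 4, 6, 9}
Yᶜ = {2, 3, 4, 7, 9, 10, 11, 12, 13, 14, 15}
Y ∪ Z = {1, 3, 5, 6, 7, 8, 11, 12, 13, 16}
Yᶜ − (Y ∪ Z) = {2, 4, 9, 10, 14, 15}
Xᶜ △ (Yᶜ − (Y ∪ Z)) = {1, 3, 6, 10, 14, 15}
(Xᶜ △ (Yᶜ − (Y ∪ Z))) △ Y = {3, 5, 8, 10, 14, 15, 16}
|(Xᶜ △ (Yᶜ − (Y ∪ Z))) △ Y| = 7

7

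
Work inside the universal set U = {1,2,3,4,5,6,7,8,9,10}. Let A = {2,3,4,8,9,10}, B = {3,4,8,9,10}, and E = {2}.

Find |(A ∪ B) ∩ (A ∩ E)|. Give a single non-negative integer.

A ∪ B = {2,3,4,8,9,10}
A ∩ E = {2}
(A ∪ B) ∩ (A ∩ E) = {2}
|(A ∪ B) ∩ (A ∩ E)| = 1

1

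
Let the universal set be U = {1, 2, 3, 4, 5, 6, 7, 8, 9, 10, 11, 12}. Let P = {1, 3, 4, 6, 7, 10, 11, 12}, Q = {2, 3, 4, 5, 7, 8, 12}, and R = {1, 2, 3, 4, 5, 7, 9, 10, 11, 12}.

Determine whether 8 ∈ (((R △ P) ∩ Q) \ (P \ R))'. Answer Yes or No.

Yes

8 ∉ R and 8 ∉ P, so 8 ∉ R △ P
8 ∉ (R △ P) and 8 ∈ Q, so 8 ∉ (R △ P) ∩ Q
8 ∉ P and 8 ∉ R, so 8 ∉ P \ R
8 ∉ ((R △ P) ∩ Q) and 8 ∉ (P \ R), so 8 ∉ ((R △ P) ∩ Q) \ (P \ R)
8 ∈ (((R △ P) ∩ Q) \ (P \ R))' since 8 ∉ (((R △ P) ∩ Q) \ (P \ R))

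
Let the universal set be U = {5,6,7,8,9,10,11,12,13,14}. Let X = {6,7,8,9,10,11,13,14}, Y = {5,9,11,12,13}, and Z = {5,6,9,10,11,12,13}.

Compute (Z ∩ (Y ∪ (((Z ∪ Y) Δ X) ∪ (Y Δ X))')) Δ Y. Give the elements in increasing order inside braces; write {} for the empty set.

Z ∪ Y = {5,6,9,10,11,12,13}
(Z ∪ Y) Δ X = {5,7,8,12,14}
Y Δ X = {5,6,7,8,10,12,14}
((Z ∪ Y) Δ X) ∪ (Y Δ X) = {5,6,7,8,10,12,14}
(((Z ∪ Y) Δ X) ∪ (Y Δ X))' = {9,11,13}
Y ∪ (((Z ∪ Y) Δ X) ∪ (Y Δ X))' = {5,9,11,12,13}
Z ∩ (Y ∪ (((Z ∪ Y) Δ X) ∪ (Y Δ X))') = {5,9,11,12,13}
(Z ∩ (Y ∪ (((Z ∪ Y) Δ X) ∪ (Y Δ X))')) Δ Y = {}

{}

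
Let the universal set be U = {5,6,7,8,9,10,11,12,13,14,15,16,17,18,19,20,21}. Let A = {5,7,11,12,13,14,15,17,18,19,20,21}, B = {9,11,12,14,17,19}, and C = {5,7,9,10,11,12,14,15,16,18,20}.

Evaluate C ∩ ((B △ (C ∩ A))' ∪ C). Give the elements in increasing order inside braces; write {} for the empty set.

{5,7,9,10,11,12,14,15,16,18,20}

C ∩ A = {5,7,11,12,14,15,18,20}
B △ (C ∩ A) = {5,7,9,15,17,18,19,20}
(B △ (C ∩ A))' = {6,8,10,11,12,13,14,16,21}
(B △ (C ∩ A))' ∪ C = {5,6,7,8,9,10,11,12,13,14,15,16,18,20,21}
C ∩ ((B △ (C ∩ A))' ∪ C) = {5,7,9,10,11,12,14,15,16,18,20}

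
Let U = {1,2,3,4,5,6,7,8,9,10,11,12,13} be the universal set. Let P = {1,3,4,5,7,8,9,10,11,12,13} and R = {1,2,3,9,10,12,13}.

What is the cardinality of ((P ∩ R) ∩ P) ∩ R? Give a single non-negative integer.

6

P ∩ R = {1,3,9,10,12,13}
(P ∩ R) ∩ P = {1,3,9,10,12,13}
((P ∩ R) ∩ P) ∩ R = {1,3,9,10,12,13}
|((P ∩ R) ∩ P) ∩ R| = 6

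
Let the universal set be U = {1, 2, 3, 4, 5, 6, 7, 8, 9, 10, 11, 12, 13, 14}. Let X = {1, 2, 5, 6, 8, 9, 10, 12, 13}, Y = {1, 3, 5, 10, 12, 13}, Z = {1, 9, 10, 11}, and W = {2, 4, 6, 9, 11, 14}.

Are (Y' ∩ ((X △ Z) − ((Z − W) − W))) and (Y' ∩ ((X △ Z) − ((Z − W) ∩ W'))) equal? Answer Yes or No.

Yes

Y' = {2, 4, 6, 7, 8, 9, 11, 14}
X △ Z = {2, 5, 6, 8, 11, 12, 13}
Z − W = {1, 10}
(Z − W) − W = {1, 10}
(X △ Z) − ((Z − W) − W) = {2, 5, 6, 8, 11, 12, 13}
Y' ∩ ((X △ Z) − ((Z − W) − W)) = {2, 6, 8, 11}
W' = {1, 3, 5, 7, 8, 10, 12, 13}
(Z − W) ∩ W' = {1, 10}
(X △ Z) − ((Z − W) ∩ W') = {2, 5, 6, 8, 11, 12, 13}
Y' ∩ ((X △ Z) − ((Z − W) ∩ W')) = {2, 6, 8, 11}
Both equal {2, 6, 8, 11}, so Y' ∩ ((X △ Z) − ((Z − W) − W)) = Y' ∩ ((X △ Z) − ((Z − W) ∩ W')).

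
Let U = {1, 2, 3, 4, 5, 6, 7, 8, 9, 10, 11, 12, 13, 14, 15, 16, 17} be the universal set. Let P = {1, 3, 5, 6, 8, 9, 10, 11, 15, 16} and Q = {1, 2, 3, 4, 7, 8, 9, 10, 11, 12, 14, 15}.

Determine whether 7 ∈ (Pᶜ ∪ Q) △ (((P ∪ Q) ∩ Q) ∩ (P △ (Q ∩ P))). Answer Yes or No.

7 ∉ P, so 7 ∈ Pᶜ
7 ∈ Pᶜ and 7 ∈ Q, so 7 ∈ Pᶜ ∪ Q
7 ∉ P and 7 ∈ Q, so 7 ∈ P ∪ Q
7 ∈ (P ∪ Q) and 7 ∈ Q, so 7 ∈ (P ∪ Q) ∩ Q
7 ∈ Q and 7 ∉ P, so 7 ∉ Q ∩ P
7 ∉ P and 7 ∉ (Q ∩ P), so 7 ∉ P △ (Q ∩ P)
7 ∈ ((P ∪ Q) ∩ Q) and 7 ∉ (P △ (Q ∩ P)), so 7 ∉ ((P ∪ Q) ∩ Q) ∩ (P △ (Q ∩ P))
7 ∈ (Pᶜ ∪ Q) and 7 ∉ (((P ∪ Q) ∩ Q) ∩ (P △ (Q ∩ P))), so 7 ∈ (Pᶜ ∪ Q) △ (((P ∪ Q) ∩ Q) ∩ (P △ (Q ∩ P)))

Yes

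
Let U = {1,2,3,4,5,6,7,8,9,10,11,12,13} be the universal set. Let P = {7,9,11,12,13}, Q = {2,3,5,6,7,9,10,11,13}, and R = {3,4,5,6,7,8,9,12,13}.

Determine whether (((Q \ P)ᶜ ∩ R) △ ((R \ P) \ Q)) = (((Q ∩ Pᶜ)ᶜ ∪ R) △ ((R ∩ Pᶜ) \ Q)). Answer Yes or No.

Q \ P = {2,3,5,6,10}
(Q \ P)ᶜ = {1,4,7,8,9,11,12,13}
(Q \ P)ᶜ ∩ R = {4,7,8,9,12,13}
R \ P = {3,4,5,6,8}
(R \ P) \ Q = {4,8}
((Q \ P)ᶜ ∩ R) △ ((R \ P) \ Q) = {7,9,12,13}
Pᶜ = {1,2,3,4,5,6,8,10}
Q ∩ Pᶜ = {2,3,5,6,10}
(Q ∩ Pᶜ)ᶜ = {1,4,7,8,9,11,12,13}
(Q ∩ Pᶜ)ᶜ ∪ R = {1,3,4,5,6,7,8,9,11,12,13}
R ∩ Pᶜ = {3,4,5,6,8}
(R ∩ Pᶜ) \ Q = {4,8}
((Q ∩ Pᶜ)ᶜ ∪ R) △ ((R ∩ Pᶜ) \ Q) = {1,3,5,6,7,9,11,12,13}
1 ∈ ((Q ∩ Pᶜ)ᶜ ∪ R) △ ((R ∩ Pᶜ) \ Q) but 1 ∉ ((Q \ P)ᶜ ∩ R) △ ((R \ P) \ Q), so they differ.

No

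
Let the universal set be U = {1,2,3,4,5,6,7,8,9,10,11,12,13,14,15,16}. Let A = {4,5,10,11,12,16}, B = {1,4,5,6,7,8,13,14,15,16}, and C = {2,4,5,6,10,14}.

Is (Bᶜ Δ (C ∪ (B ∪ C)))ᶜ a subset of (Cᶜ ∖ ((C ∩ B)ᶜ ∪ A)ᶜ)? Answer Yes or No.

No

Bᶜ = {2,3,9,10,11,12}
B ∪ C = {1,2,4,5,6,7,8,10,13,14,15,16}
C ∪ (B ∪ C) = {1,2,4,5,6,7,8,10,13,14,15,16}
Bᶜ Δ (C ∪ (B ∪ C)) = {1,3,4,5,6,7,8,9,11,12,13,14,15,16}
(Bᶜ Δ (C ∪ (B ∪ C)))ᶜ = {2,10}
Cᶜ = {1,3,7,8,9,11,12,13,15,16}
C ∩ B = {4,5,6,14}
(C ∩ B)ᶜ = {1,2,3,7,8,9,10,11,12,13,15,16}
(C ∩ B)ᶜ ∪ A = {1,2,3,4,5,7,8,9,10,11,12,13,15,16}
((C ∩ B)ᶜ ∪ A)ᶜ = {6,14}
Cᶜ ∖ ((C ∩ B)ᶜ ∪ A)ᶜ = {1,3,7,8,9,11,12,13,15,16}
2 ∈ (Bᶜ Δ (C ∪ (B ∪ C)))ᶜ but 2 ∉ Cᶜ ∖ ((C ∩ B)ᶜ ∪ A)ᶜ, so the inclusion fails.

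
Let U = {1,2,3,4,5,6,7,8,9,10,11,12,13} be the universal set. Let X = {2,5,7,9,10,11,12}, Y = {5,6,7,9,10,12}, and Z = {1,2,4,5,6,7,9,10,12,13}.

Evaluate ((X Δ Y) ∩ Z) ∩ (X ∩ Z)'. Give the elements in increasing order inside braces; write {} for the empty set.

X Δ Y = {2,6,11}
(X Δ Y) ∩ Z = {2,6}
X ∩ Z = {2,5,7,9,10,12}
(X ∩ Z)' = {1,3,4,6,8,11,13}
((X Δ Y) ∩ Z) ∩ (X ∩ Z)' = {6}

{6}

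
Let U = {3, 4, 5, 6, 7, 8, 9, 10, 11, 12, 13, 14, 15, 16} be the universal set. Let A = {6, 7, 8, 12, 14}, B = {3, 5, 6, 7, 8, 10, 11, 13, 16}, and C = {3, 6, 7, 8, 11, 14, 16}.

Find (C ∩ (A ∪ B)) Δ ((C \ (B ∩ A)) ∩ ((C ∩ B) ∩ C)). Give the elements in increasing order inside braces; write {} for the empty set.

{6, 7, 8, 14}

A ∪ B = {3, 5, 6, 7, 8, 10, 11, 12, 13, 14, 16}
C ∩ (A ∪ B) = {3, 6, 7, 8, 11, 14, 16}
B ∩ A = {6, 7, 8}
C \ (B ∩ A) = {3, 11, 14, 16}
C ∩ B = {3, 6, 7, 8, 11, 16}
(C ∩ B) ∩ C = {3, 6, 7, 8, 11, 16}
(C \ (B ∩ A)) ∩ ((C ∩ B) ∩ C) = {3, 11, 16}
(C ∩ (A ∪ B)) Δ ((C \ (B ∩ A)) ∩ ((C ∩ B) ∩ C)) = {6, 7, 8, 14}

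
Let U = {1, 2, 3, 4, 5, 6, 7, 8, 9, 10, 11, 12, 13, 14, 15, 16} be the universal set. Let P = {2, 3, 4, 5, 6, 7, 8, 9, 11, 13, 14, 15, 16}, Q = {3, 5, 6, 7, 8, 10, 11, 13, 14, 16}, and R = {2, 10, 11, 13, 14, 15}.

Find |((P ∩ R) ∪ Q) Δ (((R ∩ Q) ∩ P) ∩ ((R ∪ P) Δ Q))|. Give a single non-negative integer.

P ∩ R = {2, 11, 13, 14, 15}
(P ∩ R) ∪ Q = {2, 3, 5, 6, 7, 8, 10, 11, 13, 14, 15, 16}
R ∩ Q = {10, 11, 13, 14}
(R ∩ Q) ∩ P = {11, 13, 14}
R ∪ P = {2, 3, 4, 5, 6, 7, 8, 9, 10, 11, 13, 14, 15, 16}
(R ∪ P) Δ Q = {2, 4, 9, 15}
((R ∩ Q) ∩ P) ∩ ((R ∪ P) Δ Q) = {}
((P ∩ R) ∪ Q) Δ (((R ∩ Q) ∩ P) ∩ ((R ∪ P) Δ Q)) = {2, 3, 5, 6, 7, 8, 10, 11, 13, 14, 15, 16}
|((P ∩ R) ∪ Q) Δ (((R ∩ Q) ∩ P) ∩ ((R ∪ P) Δ Q))| = 12

12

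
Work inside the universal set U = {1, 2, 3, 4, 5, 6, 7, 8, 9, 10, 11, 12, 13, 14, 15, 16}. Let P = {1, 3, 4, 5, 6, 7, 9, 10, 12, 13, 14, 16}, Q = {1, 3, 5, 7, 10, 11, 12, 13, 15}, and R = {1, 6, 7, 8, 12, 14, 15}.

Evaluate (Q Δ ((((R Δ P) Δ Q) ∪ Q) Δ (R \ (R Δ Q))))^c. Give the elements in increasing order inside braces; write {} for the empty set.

R Δ P = {3, 4, 5, 8, 9, 10, 13, 15, 16}
(R Δ P) Δ Q = {1, 4, 7, 8, 9, 11, 12, 16}
((R Δ P) Δ Q) ∪ Q = {1, 3, 4, 5, 7, 8, 9, 10, 11, 12, 13, 15, 16}
R Δ Q = {3, 5, 6, 8, 10, 11, 13, 14}
R \ (R Δ Q) = {1, 7, 12, 15}
(((R Δ P) Δ Q) ∪ Q) Δ (R \ (R Δ Q)) = {3, 4, 5, 8, 9, 10, 11, 13, 16}
Q Δ ((((R Δ P) Δ Q) ∪ Q) Δ (R \ (R Δ Q))) = {1, 4, 7, 8, 9, 12, 15, 16}
(Q Δ ((((R Δ P) Δ Q) ∪ Q) Δ (R \ (R Δ Q))))^c = {2, 3, 5, 6, 10, 11, 13, 14}

{2, 3, 5, 6, 10, 11, 13, 14}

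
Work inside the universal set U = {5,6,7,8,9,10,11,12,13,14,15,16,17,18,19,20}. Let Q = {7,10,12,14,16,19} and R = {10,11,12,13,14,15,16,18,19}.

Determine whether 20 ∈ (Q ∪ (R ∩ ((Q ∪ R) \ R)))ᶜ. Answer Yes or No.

Yes

20 ∉ Q and 20 ∉ R, so 20 ∉ Q ∪ R
20 ∉ (Q ∪ R) and 20 ∉ R, so 20 ∉ (Q ∪ R) \ R
20 ∉ R and 20 ∉ ((Q ∪ R) \ R), so 20 ∉ R ∩ ((Q ∪ R) \ R)
20 ∉ Q and 20 ∉ (R ∩ ((Q ∪ R) \ R)), so 20 ∉ Q ∪ (R ∩ ((Q ∪ R) \ R))
20 ∈ (Q ∪ (R ∩ ((Q ∪ R) \ R)))ᶜ since 20 ∉ (Q ∪ (R ∩ ((Q ∪ R) \ R)))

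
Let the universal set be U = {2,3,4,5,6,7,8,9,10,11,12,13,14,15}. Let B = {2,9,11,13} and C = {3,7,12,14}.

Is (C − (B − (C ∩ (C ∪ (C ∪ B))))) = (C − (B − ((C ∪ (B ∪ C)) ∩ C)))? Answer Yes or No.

Yes

C ∪ B = {2,3,7,9,11,12,13,14}
C ∪ (C ∪ B) = {2,3,7,9,11,12,13,14}
C ∩ (C ∪ (C ∪ B)) = {3,7,12,14}
B − (C ∩ (C ∪ (C ∪ B))) = {2,9,11,13}
C − (B − (C ∩ (C ∪ (C ∪ B)))) = {3,7,12,14}
B ∪ C = {2,3,7,9,11,12,13,14}
C ∪ (B ∪ C) = {2,3,7,9,11,12,13,14}
(C ∪ (B ∪ C)) ∩ C = {3,7,12,14}
B − ((C ∪ (B ∪ C)) ∩ C) = {2,9,11,13}
C − (B − ((C ∪ (B ∪ C)) ∩ C)) = {3,7,12,14}
Both equal {3,7,12,14}, so C − (B − (C ∩ (C ∪ (C ∪ B)))) = C − (B − ((C ∪ (B ∪ C)) ∩ C)).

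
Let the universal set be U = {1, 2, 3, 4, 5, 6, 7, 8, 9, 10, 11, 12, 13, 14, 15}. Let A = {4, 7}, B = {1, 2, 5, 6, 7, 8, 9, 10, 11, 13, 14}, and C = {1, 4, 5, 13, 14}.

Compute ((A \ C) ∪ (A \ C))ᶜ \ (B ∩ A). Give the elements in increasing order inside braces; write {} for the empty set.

{1, 2, 3, 4, 5, 6, 8, 9, 10, 11, 12, 13, 14, 15}

A \ C = {7}
(A \ C) ∪ (A \ C) = {7}
((A \ C) ∪ (A \ C))ᶜ = {1, 2, 3, 4, 5, 6, 8, 9, 10, 11, 12, 13, 14, 15}
B ∩ A = {7}
((A \ C) ∪ (A \ C))ᶜ \ (B ∩ A) = {1, 2, 3, 4, 5, 6, 8, 9, 10, 11, 12, 13, 14, 15}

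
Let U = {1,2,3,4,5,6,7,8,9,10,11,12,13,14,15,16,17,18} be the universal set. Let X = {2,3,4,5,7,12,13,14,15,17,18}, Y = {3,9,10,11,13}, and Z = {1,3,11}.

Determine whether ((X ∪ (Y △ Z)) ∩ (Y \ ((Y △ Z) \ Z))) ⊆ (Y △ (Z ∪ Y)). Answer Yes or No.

No

Y △ Z = {1,9,10,13}
X ∪ (Y △ Z) = {1,2,3,4,5,7,9,10,12,13,14,15,17,18}
(Y △ Z) \ Z = {9,10,13}
Y \ ((Y △ Z) \ Z) = {3,11}
(X ∪ (Y △ Z)) ∩ (Y \ ((Y △ Z) \ Z)) = {3}
Z ∪ Y = {1,3,9,10,11,13}
Y △ (Z ∪ Y) = {1}
3 ∈ (X ∪ (Y △ Z)) ∩ (Y \ ((Y △ Z) \ Z)) but 3 ∉ Y △ (Z ∪ Y), so the inclusion fails.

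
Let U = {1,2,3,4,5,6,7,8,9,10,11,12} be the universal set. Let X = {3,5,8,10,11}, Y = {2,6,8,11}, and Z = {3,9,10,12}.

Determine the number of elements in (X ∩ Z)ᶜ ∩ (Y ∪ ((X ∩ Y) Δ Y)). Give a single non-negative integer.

4

X ∩ Z = {3,10}
(X ∩ Z)ᶜ = {1,2,4,5,6,7,8,9,11,12}
X ∩ Y = {8,11}
(X ∩ Y) Δ Y = {2,6}
Y ∪ ((X ∩ Y) Δ Y) = {2,6,8,11}
(X ∩ Z)ᶜ ∩ (Y ∪ ((X ∩ Y) Δ Y)) = {2,6,8,11}
|(X ∩ Z)ᶜ ∩ (Y ∪ ((X ∩ Y) Δ Y))| = 4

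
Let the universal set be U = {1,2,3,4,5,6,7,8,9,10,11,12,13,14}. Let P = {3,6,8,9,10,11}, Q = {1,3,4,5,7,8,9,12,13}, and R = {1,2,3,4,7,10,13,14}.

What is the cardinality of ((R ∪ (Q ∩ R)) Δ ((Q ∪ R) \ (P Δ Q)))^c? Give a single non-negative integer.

Q ∩ R = {1,3,4,7,13}
R ∪ (Q ∩ R) = {1,2,3,4,7,10,13,14}
Q ∪ R = {1,2,3,4,5,7,8,9,10,12,13,14}
P Δ Q = {1,4,5,6,7,10,11,12,13}
(Q ∪ R) \ (P Δ Q) = {2,3,8,9,14}
(R ∪ (Q ∩ R)) Δ ((Q ∪ R) \ (P Δ Q)) = {1,4,7,8,9,10,13}
((R ∪ (Q ∩ R)) Δ ((Q ∪ R) \ (P Δ Q)))^c = {2,3,5,6,11,12,14}
|((R ∪ (Q ∩ R)) Δ ((Q ∪ R) \ (P Δ Q)))^c| = 7

7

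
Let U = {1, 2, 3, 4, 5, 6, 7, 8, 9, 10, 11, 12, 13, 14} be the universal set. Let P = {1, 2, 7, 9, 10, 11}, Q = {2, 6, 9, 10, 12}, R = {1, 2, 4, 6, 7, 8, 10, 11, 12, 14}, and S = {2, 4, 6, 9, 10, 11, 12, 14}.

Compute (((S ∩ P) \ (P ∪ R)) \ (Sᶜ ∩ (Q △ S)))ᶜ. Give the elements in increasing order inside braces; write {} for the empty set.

{1, 2, 3, 4, 5, 6, 7, 8, 9, 10, 11, 12, 13, 14}

S ∩ P = {2, 9, 10, 11}
P ∪ R = {1, 2, 4, 6, 7, 8, 9, 10, 11, 12, 14}
(S ∩ P) \ (P ∪ R) = {}
Sᶜ = {1, 3, 5, 7, 8, 13}
Q △ S = {4, 11, 14}
Sᶜ ∩ (Q △ S) = {}
((S ∩ P) \ (P ∪ R)) \ (Sᶜ ∩ (Q △ S)) = {}
(((S ∩ P) \ (P ∪ R)) \ (Sᶜ ∩ (Q △ S)))ᶜ = {1, 2, 3, 4, 5, 6, 7, 8, 9, 10, 11, 12, 13, 14}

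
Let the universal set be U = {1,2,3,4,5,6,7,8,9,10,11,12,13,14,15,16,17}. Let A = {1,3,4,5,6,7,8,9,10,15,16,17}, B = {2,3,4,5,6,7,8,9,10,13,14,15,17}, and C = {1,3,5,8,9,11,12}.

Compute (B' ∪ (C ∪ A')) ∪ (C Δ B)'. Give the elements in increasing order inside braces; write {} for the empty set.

B' = {1,11,12,16}
A' = {2,11,12,13,14}
C ∪ A' = {1,2,3,5,8,9,11,12,13,14}
B' ∪ (C ∪ A') = {1,2,3,5,8,9,11,12,13,14,16}
C Δ B = {1,2,4,6,7,10,11,12,13,14,15,17}
(C Δ B)' = {3,5,8,9,16}
(B' ∪ (C ∪ A')) ∪ (C Δ B)' = {1,2,3,5,8,9,11,12,13,14,16}

{1,2,3,5,8,9,11,12,13,14,16}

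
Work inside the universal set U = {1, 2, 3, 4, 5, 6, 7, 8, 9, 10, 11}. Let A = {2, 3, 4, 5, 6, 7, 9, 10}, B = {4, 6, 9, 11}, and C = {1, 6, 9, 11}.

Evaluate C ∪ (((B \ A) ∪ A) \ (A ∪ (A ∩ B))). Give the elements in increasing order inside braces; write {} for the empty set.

B \ A = {11}
(B \ A) ∪ A = {2, 3, 4, 5, 6, 7, 9, 10, 11}
A ∩ B = {4, 6, 9}
A ∪ (A ∩ B) = {2, 3, 4, 5, 6, 7, 9, 10}
((B \ A) ∪ A) \ (A ∪ (A ∩ B)) = {11}
C ∪ (((B \ A) ∪ A) \ (A ∪ (A ∩ B))) = {1, 6, 9, 11}

{1, 6, 9, 11}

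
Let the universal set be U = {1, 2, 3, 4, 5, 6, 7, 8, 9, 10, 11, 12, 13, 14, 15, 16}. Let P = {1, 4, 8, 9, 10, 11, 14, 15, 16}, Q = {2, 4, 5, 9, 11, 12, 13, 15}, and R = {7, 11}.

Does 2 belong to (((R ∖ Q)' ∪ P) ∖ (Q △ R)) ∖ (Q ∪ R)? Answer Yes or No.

No

2 ∉ R and 2 ∈ Q, so 2 ∉ R ∖ Q
2 ∈ (R ∖ Q)' since 2 ∉ (R ∖ Q)
2 ∈ (R ∖ Q)' and 2 ∉ P, so 2 ∈ (R ∖ Q)' ∪ P
2 ∈ Q and 2 ∉ R, so 2 ∈ Q △ R
2 ∈ ((R ∖ Q)' ∪ P) and 2 ∈ (Q △ R), so 2 ∉ ((R ∖ Q)' ∪ P) ∖ (Q △ R)
2 ∈ Q and 2 ∉ R, so 2 ∈ Q ∪ R
2 ∉ (((R ∖ Q)' ∪ P) ∖ (Q △ R)) and 2 ∈ (Q ∪ R), so 2 ∉ (((R ∖ Q)' ∪ P) ∖ (Q △ R)) ∖ (Q ∪ R)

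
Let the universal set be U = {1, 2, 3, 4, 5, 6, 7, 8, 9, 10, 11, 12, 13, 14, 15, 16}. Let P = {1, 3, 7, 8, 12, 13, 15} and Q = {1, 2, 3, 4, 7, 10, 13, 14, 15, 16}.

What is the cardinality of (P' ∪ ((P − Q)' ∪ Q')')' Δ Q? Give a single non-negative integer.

P' = {2, 4, 5, 6, 9, 10, 11, 14, 16}
P − Q = {8, 12}
(P − Q)' = {1, 2, 3, 4, 5, 6, 7, 9, 10, 11, 13, 14, 15, 16}
Q' = {5, 6, 8, 9, 11, 12}
(P − Q)' ∪ Q' = {1, 2, 3, 4, 5, 6, 7, 8, 9, 10, 11, 12, 13, 14, 15, 16}
((P − Q)' ∪ Q')' = {}
P' ∪ ((P − Q)' ∪ Q')' = {2, 4, 5, 6, 9, 10, 11, 14, 16}
(P' ∪ ((P − Q)' ∪ Q')')' = {1, 3, 7, 8, 12, 13, 15}
(P' ∪ ((P − Q)' ∪ Q')')' Δ Q = {2, 4, 8, 10, 12, 14, 16}
|(P' ∪ ((P − Q)' ∪ Q')')' Δ Q| = 7

7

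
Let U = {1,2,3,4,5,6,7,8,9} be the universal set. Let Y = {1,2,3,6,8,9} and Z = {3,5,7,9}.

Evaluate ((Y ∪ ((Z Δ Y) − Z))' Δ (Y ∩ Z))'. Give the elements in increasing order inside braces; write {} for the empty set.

{1,2,6,8}

Z Δ Y = {1,2,5,6,7,8}
(Z Δ Y) − Z = {1,2,6,8}
Y ∪ ((Z Δ Y) − Z) = {1,2,3,6,8,9}
(Y ∪ ((Z Δ Y) − Z))' = {4,5,7}
Y ∩ Z = {3,9}
(Y ∪ ((Z Δ Y) − Z))' Δ (Y ∩ Z) = {3,4,5,7,9}
((Y ∪ ((Z Δ Y) − Z))' Δ (Y ∩ Z))' = {1,2,6,8}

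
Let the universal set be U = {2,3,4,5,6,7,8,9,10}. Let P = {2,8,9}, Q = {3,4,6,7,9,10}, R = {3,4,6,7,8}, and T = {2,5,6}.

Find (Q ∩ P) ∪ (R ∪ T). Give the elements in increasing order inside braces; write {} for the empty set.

{2,3,4,5,6,7,8,9}

Q ∩ P = {9}
R ∪ T = {2,3,4,5,6,7,8}
(Q ∩ P) ∪ (R ∪ T) = {2,3,4,5,6,7,8,9}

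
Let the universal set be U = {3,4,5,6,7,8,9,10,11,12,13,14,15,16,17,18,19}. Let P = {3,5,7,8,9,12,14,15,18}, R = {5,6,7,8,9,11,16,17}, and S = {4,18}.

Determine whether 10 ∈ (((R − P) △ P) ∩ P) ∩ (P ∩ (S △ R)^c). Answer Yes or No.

No

10 ∉ R and 10 ∉ P, so 10 ∉ R − P
10 ∉ (R − P) and 10 ∉ P, so 10 ∉ (R − P) △ P
10 ∉ ((R − P) △ P) and 10 ∉ P, so 10 ∉ ((R − P) △ P) ∩ P
10 ∉ S and 10 ∉ R, so 10 ∉ S △ R
10 ∈ (S △ R)^c since 10 ∉ (S △ R)
10 ∉ P and 10 ∈ (S △ R)^c, so 10 ∉ P ∩ (S △ R)^c
10 ∉ (((R − P) △ P) ∩ P) and 10 ∉ (P ∩ (S △ R)^c), so 10 ∉ (((R − P) △ P) ∩ P) ∩ (P ∩ (S △ R)^c)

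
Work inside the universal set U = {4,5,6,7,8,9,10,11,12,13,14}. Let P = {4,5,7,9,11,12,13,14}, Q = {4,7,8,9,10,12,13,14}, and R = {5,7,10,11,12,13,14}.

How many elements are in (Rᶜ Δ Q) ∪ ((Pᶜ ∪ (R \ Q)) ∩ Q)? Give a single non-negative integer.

Rᶜ = {4,6,8,9}
Rᶜ Δ Q = {6,7,10,12,13,14}
Pᶜ = {6,8,10}
R \ Q = {5,11}
Pᶜ ∪ (R \ Q) = {5,6,8,10,11}
(Pᶜ ∪ (R \ Q)) ∩ Q = {8,10}
(Rᶜ Δ Q) ∪ ((Pᶜ ∪ (R \ Q)) ∩ Q) = {6,7,8,10,12,13,14}
|(Rᶜ Δ Q) ∪ ((Pᶜ ∪ (R \ Q)) ∩ Q)| = 7

7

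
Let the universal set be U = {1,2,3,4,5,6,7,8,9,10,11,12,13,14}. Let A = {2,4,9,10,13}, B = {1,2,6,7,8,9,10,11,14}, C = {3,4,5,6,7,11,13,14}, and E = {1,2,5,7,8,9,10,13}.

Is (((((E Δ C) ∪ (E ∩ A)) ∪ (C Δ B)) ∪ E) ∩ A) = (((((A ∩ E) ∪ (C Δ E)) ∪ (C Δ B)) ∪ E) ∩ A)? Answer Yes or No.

Yes

E Δ C = {1,2,3,4,6,8,9,10,11,14}
E ∩ A = {2,9,10,13}
(E Δ C) ∪ (E ∩ A) = {1,2,3,4,6,8,9,10,11,13,14}
C Δ B = {1,2,3,4,5,8,9,10,13}
((E Δ C) ∪ (E ∩ A)) ∪ (C Δ B) = {1,2,3,4,5,6,8,9,10,11,13,14}
(((E Δ C) ∪ (E ∩ A)) ∪ (C Δ B)) ∪ E = {1,2,3,4,5,6,7,8,9,10,11,13,14}
((((E Δ C) ∪ (E ∩ A)) ∪ (C Δ B)) ∪ E) ∩ A = {2,4,9,10,13}
A ∩ E = {2,9,10,13}
C Δ E = {1,2,3,4,6,8,9,10,11,14}
(A ∩ E) ∪ (C Δ E) = {1,2,3,4,6,8,9,10,11,13,14}
((A ∩ E) ∪ (C Δ E)) ∪ (C Δ B) = {1,2,3,4,5,6,8,9,10,11,13,14}
(((A ∩ E) ∪ (C Δ E)) ∪ (C Δ B)) ∪ E = {1,2,3,4,5,6,7,8,9,10,11,13,14}
((((A ∩ E) ∪ (C Δ E)) ∪ (C Δ B)) ∪ E) ∩ A = {2,4,9,10,13}
Both equal {2,4,9,10,13}, so ((((E Δ C) ∪ (E ∩ A)) ∪ (C Δ B)) ∪ E) ∩ A = ((((A ∩ E) ∪ (C Δ E)) ∪ (C Δ B)) ∪ E) ∩ A.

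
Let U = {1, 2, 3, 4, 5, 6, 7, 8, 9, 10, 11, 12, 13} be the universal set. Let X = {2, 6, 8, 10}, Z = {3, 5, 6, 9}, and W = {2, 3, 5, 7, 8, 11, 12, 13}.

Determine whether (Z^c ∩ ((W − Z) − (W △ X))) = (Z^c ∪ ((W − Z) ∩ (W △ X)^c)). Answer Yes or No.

No

Z^c = {1, 2, 4, 7, 8, 10, 11, 12, 13}
W − Z = {2, 7, 8, 11, 12, 13}
W △ X = {3, 5, 6, 7, 10, 11, 12, 13}
(W − Z) − (W △ X) = {2, 8}
Z^c ∩ ((W − Z) − (W △ X)) = {2, 8}
(W △ X)^c = {1, 2, 4, 8, 9}
(W − Z) ∩ (W △ X)^c = {2, 8}
Z^c ∪ ((W − Z) ∩ (W △ X)^c) = {1, 2, 4, 7, 8, 10, 11, 12, 13}
1 ∈ Z^c ∪ ((W − Z) ∩ (W △ X)^c) but 1 ∉ Z^c ∩ ((W − Z) − (W △ X)), so they differ.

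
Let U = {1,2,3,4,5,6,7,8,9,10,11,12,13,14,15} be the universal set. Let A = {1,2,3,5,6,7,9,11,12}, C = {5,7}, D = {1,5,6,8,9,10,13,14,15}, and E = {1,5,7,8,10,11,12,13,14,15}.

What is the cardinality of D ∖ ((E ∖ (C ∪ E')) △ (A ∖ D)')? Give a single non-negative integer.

E' = {2,3,4,6,9}
C ∪ E' = {2,3,4,5,6,7,9}
E ∖ (C ∪ E') = {1,8,10,11,12,13,14,15}
A ∖ D = {2,3,7,11,12}
(A ∖ D)' = {1,4,5,6,8,9,10,13,14,15}
(E ∖ (C ∪ E')) △ (A ∖ D)' = {4,5,6,9,11,12}
D ∖ ((E ∖ (C ∪ E')) △ (A ∖ D)') = {1,8,10,13,14,15}
|D ∖ ((E ∖ (C ∪ E')) △ (A ∖ D)')| = 6

6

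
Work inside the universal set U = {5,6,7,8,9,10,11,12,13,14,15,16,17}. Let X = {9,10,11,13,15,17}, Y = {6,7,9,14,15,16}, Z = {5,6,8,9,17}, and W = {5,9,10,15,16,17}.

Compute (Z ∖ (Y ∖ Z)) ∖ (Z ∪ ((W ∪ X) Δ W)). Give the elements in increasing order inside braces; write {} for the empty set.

Y ∖ Z = {7,14,15,16}
Z ∖ (Y ∖ Z) = {5,6,8,9,17}
W ∪ X = {5,9,10,11,13,15,16,17}
(W ∪ X) Δ W = {11,13}
Z ∪ ((W ∪ X) Δ W) = {5,6,8,9,11,13,17}
(Z ∖ (Y ∖ Z)) ∖ (Z ∪ ((W ∪ X) Δ W)) = {}

{}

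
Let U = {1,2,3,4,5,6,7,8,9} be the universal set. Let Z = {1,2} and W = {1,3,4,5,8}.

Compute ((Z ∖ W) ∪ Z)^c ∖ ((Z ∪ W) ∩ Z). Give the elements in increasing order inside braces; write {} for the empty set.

{3,4,5,6,7,8,9}

Z ∖ W = {2}
(Z ∖ W) ∪ Z = {1,2}
((Z ∖ W) ∪ Z)^c = {3,4,5,6,7,8,9}
Z ∪ W = {1,2,3,4,5,8}
(Z ∪ W) ∩ Z = {1,2}
((Z ∖ W) ∪ Z)^c ∖ ((Z ∪ W) ∩ Z) = {3,4,5,6,7,8,9}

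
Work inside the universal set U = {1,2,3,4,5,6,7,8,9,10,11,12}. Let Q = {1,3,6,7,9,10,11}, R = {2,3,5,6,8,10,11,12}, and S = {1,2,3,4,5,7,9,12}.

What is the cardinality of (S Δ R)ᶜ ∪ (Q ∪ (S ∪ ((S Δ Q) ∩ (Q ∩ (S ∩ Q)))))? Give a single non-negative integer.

S Δ R = {1,4,6,7,8,9,10,11}
(S Δ R)ᶜ = {2,3,5,12}
S Δ Q = {2,4,5,6,10,11,12}
S ∩ Q = {1,3,7,9}
Q ∩ (S ∩ Q) = {1,3,7,9}
(S Δ Q) ∩ (Q ∩ (S ∩ Q)) = {}
S ∪ ((S Δ Q) ∩ (Q ∩ (S ∩ Q))) = {1,2,3,4,5,7,9,12}
Q ∪ (S ∪ ((S Δ Q) ∩ (Q ∩ (S ∩ Q)))) = {1,2,3,4,5,6,7,9,10,11,12}
(S Δ R)ᶜ ∪ (Q ∪ (S ∪ ((S Δ Q) ∩ (Q ∩ (S ∩ Q))))) = {1,2,3,4,5,6,7,9,10,11,12}
|(S Δ R)ᶜ ∪ (Q ∪ (S ∪ ((S Δ Q) ∩ (Q ∩ (S ∩ Q)))))| = 11

11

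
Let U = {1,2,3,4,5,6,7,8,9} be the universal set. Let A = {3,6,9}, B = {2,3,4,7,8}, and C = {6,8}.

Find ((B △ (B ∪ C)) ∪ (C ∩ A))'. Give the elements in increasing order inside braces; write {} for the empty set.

B ∪ C = {2,3,4,6,7,8}
B △ (B ∪ C) = {6}
C ∩ A = {6}
(B △ (B ∪ C)) ∪ (C ∩ A) = {6}
((B △ (B ∪ C)) ∪ (C ∩ A))' = {1,2,3,4,5,7,8,9}

{1,2,3,4,5,7,8,9}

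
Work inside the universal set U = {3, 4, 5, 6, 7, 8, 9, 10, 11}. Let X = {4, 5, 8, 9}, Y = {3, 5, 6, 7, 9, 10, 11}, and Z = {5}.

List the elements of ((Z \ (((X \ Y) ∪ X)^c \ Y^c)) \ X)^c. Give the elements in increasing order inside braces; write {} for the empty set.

{3, 4, 5, 6, 7, 8, 9, 10, 11}

X \ Y = {4, 8}
(X \ Y) ∪ X = {4, 5, 8, 9}
((X \ Y) ∪ X)^c = {3, 6, 7, 10, 11}
Y^c = {4, 8}
((X \ Y) ∪ X)^c \ Y^c = {3, 6, 7, 10, 11}
Z \ (((X \ Y) ∪ X)^c \ Y^c) = {5}
(Z \ (((X \ Y) ∪ X)^c \ Y^c)) \ X = {}
((Z \ (((X \ Y) ∪ X)^c \ Y^c)) \ X)^c = {3, 4, 5, 6, 7, 8, 9, 10, 11}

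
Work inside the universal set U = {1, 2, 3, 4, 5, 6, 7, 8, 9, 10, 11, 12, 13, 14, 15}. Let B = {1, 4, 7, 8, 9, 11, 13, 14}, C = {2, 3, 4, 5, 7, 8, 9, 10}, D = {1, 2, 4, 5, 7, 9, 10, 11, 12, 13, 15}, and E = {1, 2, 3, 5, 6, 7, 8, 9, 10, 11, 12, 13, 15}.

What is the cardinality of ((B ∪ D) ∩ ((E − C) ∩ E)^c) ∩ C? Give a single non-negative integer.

7

B ∪ D = {1, 2, 4, 5, 7, 8, 9, 10, 11, 12, 13, 14, 15}
E − C = {1, 6, 11, 12, 13, 15}
(E − C) ∩ E = {1, 6, 11, 12, 13, 15}
((E − C) ∩ E)^c = {2, 3, 4, 5, 7, 8, 9, 10, 14}
(B ∪ D) ∩ ((E − C) ∩ E)^c = {2, 4, 5, 7, 8, 9, 10, 14}
((B ∪ D) ∩ ((E − C) ∩ E)^c) ∩ C = {2, 4, 5, 7, 8, 9, 10}
|((B ∪ D) ∩ ((E − C) ∩ E)^c) ∩ C| = 7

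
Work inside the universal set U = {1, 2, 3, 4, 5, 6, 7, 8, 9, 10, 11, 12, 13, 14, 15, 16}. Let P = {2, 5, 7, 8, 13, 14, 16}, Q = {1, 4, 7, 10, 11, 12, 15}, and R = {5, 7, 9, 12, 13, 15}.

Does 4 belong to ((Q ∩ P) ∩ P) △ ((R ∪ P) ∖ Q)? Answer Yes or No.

4 ∈ Q and 4 ∉ P, so 4 ∉ Q ∩ P
4 ∉ (Q ∩ P) and 4 ∉ P, so 4 ∉ (Q ∩ P) ∩ P
4 ∉ R and 4 ∉ P, so 4 ∉ R ∪ P
4 ∉ (R ∪ P) and 4 ∈ Q, so 4 ∉ (R ∪ P) ∖ Q
4 ∉ ((Q ∩ P) ∩ P) and 4 ∉ ((R ∪ P) ∖ Q), so 4 ∉ ((Q ∩ P) ∩ P) △ ((R ∪ P) ∖ Q)

No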